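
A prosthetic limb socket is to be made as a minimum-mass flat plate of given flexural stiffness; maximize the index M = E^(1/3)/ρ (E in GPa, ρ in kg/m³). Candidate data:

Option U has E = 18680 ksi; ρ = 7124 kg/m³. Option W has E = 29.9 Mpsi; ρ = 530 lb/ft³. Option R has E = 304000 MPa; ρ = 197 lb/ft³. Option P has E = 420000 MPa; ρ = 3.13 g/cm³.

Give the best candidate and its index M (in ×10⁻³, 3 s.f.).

option P, M = 2.39×10⁻³

Normalizing units and computing the index:
  option U: E = 128.8 GPa, ρ = 7124 kg/m³
  option W: E = 206.2 GPa, ρ = 8490 kg/m³
  option R: E = 304.0 GPa, ρ = 3156 kg/m³
  option P: E = 420.0 GPa, ρ = 3130 kg/m³
  option P: M = 2.39×10⁻³
  option R: M = 2.13×10⁻³
  option U: M = 0.709×10⁻³
  option W: M = 0.696×10⁻³
Highest index: option P.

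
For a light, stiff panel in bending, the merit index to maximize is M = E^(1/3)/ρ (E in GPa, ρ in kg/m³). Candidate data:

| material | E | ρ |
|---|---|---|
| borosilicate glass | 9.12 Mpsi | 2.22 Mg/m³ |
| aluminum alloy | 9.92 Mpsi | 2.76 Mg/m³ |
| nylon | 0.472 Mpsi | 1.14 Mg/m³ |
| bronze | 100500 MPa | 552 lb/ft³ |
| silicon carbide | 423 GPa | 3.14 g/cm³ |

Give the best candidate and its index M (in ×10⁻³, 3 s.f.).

silicon carbide, M = 2.39×10⁻³

In SI units:
  borosilicate glass: E = 62.88 GPa, ρ = 2220 kg/m³
  aluminum alloy: E = 68.40 GPa, ρ = 2760 kg/m³
  nylon: E = 3.254 GPa, ρ = 1140 kg/m³
  bronze: E = 100.5 GPa, ρ = 8842 kg/m³
  silicon carbide: E = 423.0 GPa, ρ = 3140 kg/m³
  silicon carbide: M = 2.39×10⁻³
  borosilicate glass: M = 1.79×10⁻³
  aluminum alloy: M = 1.48×10⁻³
  nylon: M = 1.30×10⁻³
  bronze: M = 0.526×10⁻³
Highest index: silicon carbide.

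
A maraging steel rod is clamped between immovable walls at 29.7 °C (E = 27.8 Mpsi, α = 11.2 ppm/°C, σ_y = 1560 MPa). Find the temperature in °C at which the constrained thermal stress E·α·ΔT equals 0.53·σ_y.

E = 27.8 Mpsi = 191.7 GPa.
E·α·ΔT = 826.8 MPa ⇒ ΔT = 826.8 / (191.7×10³ × 11.2×10⁻⁶) = 385.1 K.
T = 29.7 + 385.1 = 414.8 °C.

415 °C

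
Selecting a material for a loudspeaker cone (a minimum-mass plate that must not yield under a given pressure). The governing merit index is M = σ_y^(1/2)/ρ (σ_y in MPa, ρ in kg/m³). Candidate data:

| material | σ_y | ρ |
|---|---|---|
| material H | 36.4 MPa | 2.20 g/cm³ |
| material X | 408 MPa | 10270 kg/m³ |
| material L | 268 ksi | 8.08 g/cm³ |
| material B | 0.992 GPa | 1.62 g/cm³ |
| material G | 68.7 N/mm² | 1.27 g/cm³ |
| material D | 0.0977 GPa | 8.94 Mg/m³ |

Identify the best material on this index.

material B

In SI units:
  material H: σ_y = 36.40 MPa, ρ = 2200 kg/m³
  material X: σ_y = 408.0 MPa, ρ = 10270 kg/m³
  material L: σ_y = 1848 MPa, ρ = 8080 kg/m³
  material B: σ_y = 992.0 MPa, ρ = 1620 kg/m³
  material G: σ_y = 68.70 MPa, ρ = 1270 kg/m³
  material D: σ_y = 97.70 MPa, ρ = 8940 kg/m³
  material B: M = 19.4×10⁻³
  material G: M = 6.53×10⁻³
  material L: M = 5.32×10⁻³
  material H: M = 2.74×10⁻³
  material X: M = 1.97×10⁻³
  material D: M = 1.11×10⁻³
Highest index: material B.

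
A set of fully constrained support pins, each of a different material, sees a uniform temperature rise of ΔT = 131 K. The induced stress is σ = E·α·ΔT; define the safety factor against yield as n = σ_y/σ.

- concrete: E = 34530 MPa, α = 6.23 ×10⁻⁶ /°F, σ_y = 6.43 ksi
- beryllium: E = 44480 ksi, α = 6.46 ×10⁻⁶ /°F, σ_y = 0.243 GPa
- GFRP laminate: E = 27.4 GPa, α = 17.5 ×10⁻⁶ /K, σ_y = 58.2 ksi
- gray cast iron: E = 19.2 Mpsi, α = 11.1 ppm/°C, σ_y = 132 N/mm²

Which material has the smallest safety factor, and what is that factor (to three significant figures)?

In consistent units (E in GPa, α in ×10⁻⁶/K, σ_y in MPa):
  concrete: E = 34.53, α = 11.2, σ_y = 44.33 → σ = 50.7 MPa, n = 0.874
  beryllium: E = 306.7, α = 11.6, σ_y = 243.0 → σ = 467 MPa, n = 0.520
  GFRP laminate: E = 27.40, α = 17.5, σ_y = 401.3 → σ = 62.8 MPa, n = 6.39
  gray cast iron: E = 132.4, α = 11.1, σ_y = 132.0 → σ = 192 MPa, n = 0.686
The minimum is beryllium at n = 0.520.

beryllium, n = 0.520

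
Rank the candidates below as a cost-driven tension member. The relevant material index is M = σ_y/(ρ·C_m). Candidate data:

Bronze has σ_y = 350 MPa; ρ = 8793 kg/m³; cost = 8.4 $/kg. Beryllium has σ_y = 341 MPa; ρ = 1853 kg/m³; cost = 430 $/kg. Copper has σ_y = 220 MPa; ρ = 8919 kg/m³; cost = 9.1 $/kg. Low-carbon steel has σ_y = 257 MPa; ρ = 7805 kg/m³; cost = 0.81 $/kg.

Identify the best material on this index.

Per-candidate index values:
  low-carbon steel: M = 40.7 kN·m per $
  bronze: M = 4.74 kN·m per $
  copper: M = 2.71 kN·m per $
  beryllium: M = 0.428 kN·m per $
Highest index: low-carbon steel.

low-carbon steel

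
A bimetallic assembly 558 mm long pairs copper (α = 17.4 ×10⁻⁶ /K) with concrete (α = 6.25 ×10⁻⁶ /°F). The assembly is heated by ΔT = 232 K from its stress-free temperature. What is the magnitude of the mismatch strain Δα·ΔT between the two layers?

1.43×10⁻³

concrete: α = 6.25×10⁻⁶/°F × 9/5 = 11.2×10⁻⁶/K.
Δα = |17.4 − 11.2|×10⁻⁶/K = 6.15×10⁻⁶/K.
Mismatch strain = Δα·ΔT = 6.15×10⁻⁶ × 232.0 = 1.43×10⁻³.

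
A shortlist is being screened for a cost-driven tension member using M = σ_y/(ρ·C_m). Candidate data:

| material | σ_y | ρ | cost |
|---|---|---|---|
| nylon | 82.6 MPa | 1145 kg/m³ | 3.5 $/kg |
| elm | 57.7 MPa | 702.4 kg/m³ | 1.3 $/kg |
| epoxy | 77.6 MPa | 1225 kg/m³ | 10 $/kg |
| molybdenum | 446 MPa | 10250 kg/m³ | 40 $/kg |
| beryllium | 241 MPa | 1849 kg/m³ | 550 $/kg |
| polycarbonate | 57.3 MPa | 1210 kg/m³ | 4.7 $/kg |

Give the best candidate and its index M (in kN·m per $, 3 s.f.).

Evaluate M for each candidate:
  elm: M = 63.2 kN·m per $
  nylon: M = 20.6 kN·m per $
  polycarbonate: M = 10.1 kN·m per $
  epoxy: M = 6.33 kN·m per $
  molybdenum: M = 1.09 kN·m per $
  beryllium: M = 0.237 kN·m per $
Highest index: elm.

elm, M = 63.2 kN·m per $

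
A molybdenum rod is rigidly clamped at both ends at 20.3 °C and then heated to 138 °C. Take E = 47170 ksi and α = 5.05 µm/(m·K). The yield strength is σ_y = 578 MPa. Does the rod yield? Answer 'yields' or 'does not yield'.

does not yield

E = 47170 ksi = 325.2 GPa.
ΔT = 117.7 K. Constrained thermal stress σ = E·α·ΔT = 325.2×10³ MPa × 5.05×10⁻⁶ × 117.7 = 193 MPa (compressive).
Compare to σ_y = 578 MPa: σ < σ_y, so it does not yield.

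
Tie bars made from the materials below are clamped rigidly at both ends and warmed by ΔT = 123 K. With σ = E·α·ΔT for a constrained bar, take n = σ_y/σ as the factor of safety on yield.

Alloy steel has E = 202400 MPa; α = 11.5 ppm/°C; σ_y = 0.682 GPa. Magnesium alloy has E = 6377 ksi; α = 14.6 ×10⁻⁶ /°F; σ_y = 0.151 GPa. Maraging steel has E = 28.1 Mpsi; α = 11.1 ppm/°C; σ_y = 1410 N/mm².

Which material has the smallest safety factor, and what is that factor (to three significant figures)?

With everything in SI (GPa, ×10⁻⁶/K, MPa):
  alloy steel: E = 202.4, α = 11.5, σ_y = 682.0 → σ = 286 MPa, n = 2.38
  magnesium alloy: E = 43.97, α = 26.3, σ_y = 151.0 → σ = 142 MPa, n = 1.06
  maraging steel: E = 193.7, α = 11.1, σ_y = 1410 → σ = 265 MPa, n = 5.33
Smallest n: magnesium alloy with n = 1.06.

magnesium alloy, n = 1.06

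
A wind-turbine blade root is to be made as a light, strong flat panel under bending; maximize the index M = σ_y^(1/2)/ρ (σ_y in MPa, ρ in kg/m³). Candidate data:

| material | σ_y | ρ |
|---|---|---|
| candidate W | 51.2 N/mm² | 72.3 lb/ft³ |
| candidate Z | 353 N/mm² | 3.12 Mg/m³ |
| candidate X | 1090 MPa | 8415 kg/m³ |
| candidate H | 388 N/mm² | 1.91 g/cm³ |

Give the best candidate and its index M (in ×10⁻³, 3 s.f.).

Convert each candidate to consistent units, then evaluate M:
  candidate W: σ_y = 51.20 MPa, ρ = 1158 kg/m³
  candidate Z: σ_y = 353.0 MPa, ρ = 3120 kg/m³
  candidate X: σ_y = 1090 MPa, ρ = 8415 kg/m³
  candidate H: σ_y = 388.0 MPa, ρ = 1910 kg/m³
  candidate H: M = 10.3×10⁻³
  candidate W: M = 6.18×10⁻³
  candidate Z: M = 6.02×10⁻³
  candidate X: M = 3.92×10⁻³
Candidate H ranks first.

candidate H, M = 10.3×10⁻³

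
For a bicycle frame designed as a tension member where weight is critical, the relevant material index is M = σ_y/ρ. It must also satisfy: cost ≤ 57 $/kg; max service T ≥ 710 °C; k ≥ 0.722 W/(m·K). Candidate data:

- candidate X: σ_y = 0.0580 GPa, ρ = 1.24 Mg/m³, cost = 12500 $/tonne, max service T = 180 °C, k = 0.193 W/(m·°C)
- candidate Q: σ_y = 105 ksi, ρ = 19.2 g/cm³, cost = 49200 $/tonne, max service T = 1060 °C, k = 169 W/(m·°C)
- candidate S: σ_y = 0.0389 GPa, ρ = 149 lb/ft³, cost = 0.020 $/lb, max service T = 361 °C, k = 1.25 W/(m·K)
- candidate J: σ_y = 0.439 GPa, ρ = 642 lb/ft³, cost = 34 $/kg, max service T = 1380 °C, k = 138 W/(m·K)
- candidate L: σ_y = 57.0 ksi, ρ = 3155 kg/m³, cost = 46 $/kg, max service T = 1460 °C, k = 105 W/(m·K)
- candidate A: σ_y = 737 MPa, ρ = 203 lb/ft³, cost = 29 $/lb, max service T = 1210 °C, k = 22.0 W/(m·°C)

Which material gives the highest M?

candidate L

Screen on constraints: cost ≤ 57 $/kg; max service T ≥ 710 °C; k ≥ 0.722 W/(m·K). Survivors: candidate Q, candidate J, candidate L.
Convert each candidate to consistent units, then evaluate M:
  candidate Q: σ_y = 723.9 MPa, ρ = 19200 kg/m³
  candidate J: σ_y = 439.0 MPa, ρ = 10280 kg/m³
  candidate L: σ_y = 393.0 MPa, ρ = 3155 kg/m³
  candidate L: M = 125 kN·m/kg
  candidate J: M = 42.7 kN·m/kg
  candidate Q: M = 37.7 kN·m/kg
Candidate L ranks first.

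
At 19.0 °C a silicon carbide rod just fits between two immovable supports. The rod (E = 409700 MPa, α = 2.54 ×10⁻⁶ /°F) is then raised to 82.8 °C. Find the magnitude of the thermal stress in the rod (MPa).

120 MPa

E = 409700 MPa = 409.7 GPa.
α = 2.54×10⁻⁶/°F × 9/5 = 4.57×10⁻⁶/K.
ΔT = 63.80 K. Constrained thermal stress σ = E·α·ΔT = 409.7×10³ MPa × 4.57×10⁻⁶ × 63.80 = 120 MPa (compressive).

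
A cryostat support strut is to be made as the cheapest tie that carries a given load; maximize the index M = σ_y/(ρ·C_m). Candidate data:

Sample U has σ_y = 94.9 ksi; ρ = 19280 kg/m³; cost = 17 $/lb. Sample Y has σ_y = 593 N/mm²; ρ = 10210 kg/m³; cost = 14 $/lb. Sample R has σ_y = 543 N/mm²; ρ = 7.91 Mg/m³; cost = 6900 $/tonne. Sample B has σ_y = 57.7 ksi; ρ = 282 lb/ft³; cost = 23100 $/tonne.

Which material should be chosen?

sample R

Convert each candidate to consistent units, then evaluate M:
  sample U: σ_y = 654.3 MPa, ρ = 19280 kg/m³, cost = 37.48 $/kg
  sample Y: σ_y = 593.0 MPa, ρ = 10210 kg/m³, cost = 30.86 $/kg
  sample R: σ_y = 543.0 MPa, ρ = 7910 kg/m³, cost = 6.900 $/kg
  sample B: σ_y = 397.8 MPa, ρ = 4517 kg/m³, cost = 23.10 $/kg
  sample R: M = 9.95 kN·m per $
  sample B: M = 3.81 kN·m per $
  sample Y: M = 1.88 kN·m per $
  sample U: M = 0.906 kN·m per $
Sample R ranks first.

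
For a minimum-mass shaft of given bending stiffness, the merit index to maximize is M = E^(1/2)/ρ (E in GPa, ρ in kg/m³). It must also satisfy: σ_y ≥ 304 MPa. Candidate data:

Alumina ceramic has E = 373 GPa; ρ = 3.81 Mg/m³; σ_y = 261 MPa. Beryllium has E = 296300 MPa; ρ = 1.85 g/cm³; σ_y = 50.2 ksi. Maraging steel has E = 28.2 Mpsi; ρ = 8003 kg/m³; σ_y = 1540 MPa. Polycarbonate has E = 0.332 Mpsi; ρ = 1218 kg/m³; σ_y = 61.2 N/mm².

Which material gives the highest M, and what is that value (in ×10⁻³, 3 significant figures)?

beryllium, M = 9.30×10⁻³

Screen on constraints: σ_y ≥ 304 MPa. Survivors: beryllium, maraging steel.
After converting to SI:
  beryllium: E = 296.3 GPa, ρ = 1850 kg/m³
  maraging steel: E = 194.4 GPa, ρ = 8003 kg/m³
  beryllium: M = 9.30×10⁻³
  maraging steel: M = 1.74×10⁻³
Beryllium has the largest M.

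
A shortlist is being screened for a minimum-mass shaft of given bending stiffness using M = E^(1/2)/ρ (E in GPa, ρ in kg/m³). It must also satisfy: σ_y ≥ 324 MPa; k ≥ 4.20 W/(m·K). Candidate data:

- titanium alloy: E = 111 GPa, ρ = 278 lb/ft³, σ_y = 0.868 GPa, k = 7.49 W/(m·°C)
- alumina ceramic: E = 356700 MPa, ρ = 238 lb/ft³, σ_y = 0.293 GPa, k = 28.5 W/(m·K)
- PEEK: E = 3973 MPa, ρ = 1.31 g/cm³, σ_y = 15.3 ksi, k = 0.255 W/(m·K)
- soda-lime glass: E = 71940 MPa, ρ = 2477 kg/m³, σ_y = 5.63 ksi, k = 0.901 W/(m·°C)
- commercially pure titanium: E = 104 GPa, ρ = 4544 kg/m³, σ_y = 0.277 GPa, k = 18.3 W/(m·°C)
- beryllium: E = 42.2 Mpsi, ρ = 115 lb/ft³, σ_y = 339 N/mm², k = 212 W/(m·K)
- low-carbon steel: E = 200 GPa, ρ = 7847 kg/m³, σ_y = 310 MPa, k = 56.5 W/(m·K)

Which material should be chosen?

Screen on constraints: σ_y ≥ 324 MPa; k ≥ 4.20 W/(m·K). Survivors: titanium alloy, beryllium.
Normalizing units and computing the index:
  titanium alloy: E = 111.0 GPa, ρ = 4453 kg/m³
  beryllium: E = 291.0 GPa, ρ = 1842 kg/m³
  beryllium: M = 9.26×10⁻³
  titanium alloy: M = 2.37×10⁻³
Highest index: beryllium.

beryllium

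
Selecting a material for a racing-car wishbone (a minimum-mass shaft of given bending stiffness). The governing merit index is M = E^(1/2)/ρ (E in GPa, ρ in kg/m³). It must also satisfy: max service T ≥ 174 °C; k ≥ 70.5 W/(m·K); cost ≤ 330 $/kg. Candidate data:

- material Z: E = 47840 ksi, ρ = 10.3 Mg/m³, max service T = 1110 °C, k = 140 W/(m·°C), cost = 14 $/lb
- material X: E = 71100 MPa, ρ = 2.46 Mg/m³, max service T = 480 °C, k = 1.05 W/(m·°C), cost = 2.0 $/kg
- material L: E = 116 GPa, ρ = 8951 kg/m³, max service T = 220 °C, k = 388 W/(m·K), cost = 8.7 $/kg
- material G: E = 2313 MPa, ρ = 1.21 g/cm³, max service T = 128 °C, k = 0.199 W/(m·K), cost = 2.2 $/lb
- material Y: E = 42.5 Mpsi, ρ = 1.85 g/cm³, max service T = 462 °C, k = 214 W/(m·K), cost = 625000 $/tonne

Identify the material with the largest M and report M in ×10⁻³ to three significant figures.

Screen on constraints: max service T ≥ 174 °C; k ≥ 70.5 W/(m·K); cost ≤ 330 $/kg. Survivors: material Z, material L.
Normalizing units and computing the index:
  material Z: E = 329.8 GPa, ρ = 10300 kg/m³
  material L: E = 116.0 GPa, ρ = 8951 kg/m³
  material Z: M = 1.76×10⁻³
  material L: M = 1.20×10⁻³
Highest index: material Z.

material Z, M = 1.76×10⁻³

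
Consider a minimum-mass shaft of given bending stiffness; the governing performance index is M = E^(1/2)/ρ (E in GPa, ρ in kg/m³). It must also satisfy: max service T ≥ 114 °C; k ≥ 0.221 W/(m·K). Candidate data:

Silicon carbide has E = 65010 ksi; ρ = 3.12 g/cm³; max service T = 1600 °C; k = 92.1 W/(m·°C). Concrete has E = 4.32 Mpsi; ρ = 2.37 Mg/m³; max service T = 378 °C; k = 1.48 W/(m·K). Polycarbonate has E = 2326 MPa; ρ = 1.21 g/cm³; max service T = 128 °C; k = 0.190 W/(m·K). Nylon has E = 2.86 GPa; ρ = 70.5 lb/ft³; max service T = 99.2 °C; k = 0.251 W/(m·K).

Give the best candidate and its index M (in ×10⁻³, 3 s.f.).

Screen on constraints: max service T ≥ 114 °C; k ≥ 0.221 W/(m·K). Survivors: silicon carbide, concrete.
Convert each candidate to consistent units, then evaluate M:
  silicon carbide: E = 448.2 GPa, ρ = 3120 kg/m³
  concrete: E = 29.79 GPa, ρ = 2370 kg/m³
  silicon carbide: M = 6.79×10⁻³
  concrete: M = 2.30×10⁻³
The maximum is for silicon carbide.

silicon carbide, M = 6.79×10⁻³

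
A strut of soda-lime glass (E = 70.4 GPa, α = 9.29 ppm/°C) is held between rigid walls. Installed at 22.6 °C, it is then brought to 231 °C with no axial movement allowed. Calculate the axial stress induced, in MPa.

ΔT = 208.4 K. Constrained thermal stress σ = E·α·ΔT = 70.40×10³ MPa × 9.29×10⁻⁶ × 208.4 = 136 MPa (compressive).

136 MPa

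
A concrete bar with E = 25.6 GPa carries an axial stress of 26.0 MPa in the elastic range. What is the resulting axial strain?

ε = σ/E = 26.0 / 25600 = 1.02×10⁻³.

1.02×10⁻³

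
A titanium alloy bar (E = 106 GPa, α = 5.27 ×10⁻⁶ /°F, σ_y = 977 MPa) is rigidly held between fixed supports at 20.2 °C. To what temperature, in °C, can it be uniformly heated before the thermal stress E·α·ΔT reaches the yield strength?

α = 5.27×10⁻⁶/°F × 9/5 = 9.49×10⁻⁶/K.
E·α·ΔT = 977.0 MPa ⇒ ΔT = 977.0 / (106.0×10³ × 9.49×10⁻⁶) = 971.6 K.
T = 20.2 + 971.6 = 991.8 °C.

992 °C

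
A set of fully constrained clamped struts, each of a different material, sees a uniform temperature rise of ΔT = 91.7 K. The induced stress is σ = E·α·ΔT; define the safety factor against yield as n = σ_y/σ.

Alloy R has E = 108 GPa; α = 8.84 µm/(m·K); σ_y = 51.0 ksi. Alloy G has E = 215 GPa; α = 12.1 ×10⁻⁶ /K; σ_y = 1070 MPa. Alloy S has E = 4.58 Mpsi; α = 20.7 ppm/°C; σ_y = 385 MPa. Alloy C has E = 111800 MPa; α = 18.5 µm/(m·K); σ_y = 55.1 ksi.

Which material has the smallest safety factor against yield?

alloy C

Per material, after unit conversion:
  alloy R: E = 108.0, α = 8.84, σ_y = 351.6 → σ = 87.5 MPa, n = 4.02
  alloy G: E = 215.0, α = 12.1, σ_y = 1070 → σ = 239 MPa, n = 4.49
  alloy S: E = 31.58, α = 20.7, σ_y = 385.0 → σ = 59.9 MPa, n = 6.42
  alloy C: E = 111.8, α = 18.5, σ_y = 379.9 → σ = 190 MPa, n = 2.00
Alloy C has the lowest safety factor, n = 2.00.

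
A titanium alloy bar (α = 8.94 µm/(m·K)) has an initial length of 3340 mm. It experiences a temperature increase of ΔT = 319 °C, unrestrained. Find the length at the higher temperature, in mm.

ΔL = α·L₀·ΔT = 8.94×10⁻⁶ × 3340 mm × 319.0 K = 9.53 mm.
L = L₀ + ΔL = 3340 + 9.53 = 3349.5 mm.

3349.5 mm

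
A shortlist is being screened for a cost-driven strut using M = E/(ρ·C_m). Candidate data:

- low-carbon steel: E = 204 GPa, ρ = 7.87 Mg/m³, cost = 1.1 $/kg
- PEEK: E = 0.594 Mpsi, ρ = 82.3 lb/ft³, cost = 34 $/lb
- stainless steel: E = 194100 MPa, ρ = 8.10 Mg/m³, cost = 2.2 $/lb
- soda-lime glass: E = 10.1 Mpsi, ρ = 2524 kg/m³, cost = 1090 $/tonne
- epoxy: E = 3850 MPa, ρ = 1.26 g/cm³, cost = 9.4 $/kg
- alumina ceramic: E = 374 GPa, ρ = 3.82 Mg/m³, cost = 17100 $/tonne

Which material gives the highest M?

Normalizing units and computing the index:
  low-carbon steel: E = 204.0 GPa, ρ = 7870 kg/m³, cost = 1.100 $/kg
  PEEK: E = 4.095 GPa, ρ = 1318 kg/m³, cost = 74.96 $/kg
  stainless steel: E = 194.1 GPa, ρ = 8100 kg/m³, cost = 4.850 $/kg
  soda-lime glass: E = 69.64 GPa, ρ = 2524 kg/m³, cost = 1.090 $/kg
  epoxy: E = 3.850 GPa, ρ = 1260 kg/m³, cost = 9.400 $/kg
  alumina ceramic: E = 374.0 GPa, ρ = 3820 kg/m³, cost = 17.10 $/kg
  soda-lime glass: M = 25.3 MN·m per $
  low-carbon steel: M = 23.6 MN·m per $
  alumina ceramic: M = 5.73 MN·m per $
  stainless steel: M = 4.94 MN·m per $
  epoxy: M = 0.325 MN·m per $
  PEEK: M = 0.0414 MN·m per $
Highest index: soda-lime glass.

soda-lime glass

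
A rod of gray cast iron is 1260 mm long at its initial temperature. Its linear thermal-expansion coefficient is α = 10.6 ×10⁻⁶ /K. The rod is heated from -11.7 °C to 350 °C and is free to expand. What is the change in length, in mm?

4.83 mm

ΔT = 350 − (-11.7) = 361.7 K.
ΔL = α·L₀·ΔT = 10.6×10⁻⁶ × 1260 mm × 361.7 K = 4.83 mm.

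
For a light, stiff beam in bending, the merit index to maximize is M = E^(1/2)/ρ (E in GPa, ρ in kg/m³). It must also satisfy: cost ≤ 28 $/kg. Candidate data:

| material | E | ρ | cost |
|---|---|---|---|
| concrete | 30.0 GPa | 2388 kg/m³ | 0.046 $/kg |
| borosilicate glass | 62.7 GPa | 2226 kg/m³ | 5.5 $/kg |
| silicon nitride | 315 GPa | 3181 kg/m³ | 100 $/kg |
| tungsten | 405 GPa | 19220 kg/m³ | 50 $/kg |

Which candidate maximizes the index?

borosilicate glass

Screen on constraints: cost ≤ 28 $/kg. Survivors: concrete, borosilicate glass.
Evaluate M for each candidate:
  borosilicate glass: M = 3.56×10⁻³
  concrete: M = 2.29×10⁻³
Borosilicate glass has the largest M.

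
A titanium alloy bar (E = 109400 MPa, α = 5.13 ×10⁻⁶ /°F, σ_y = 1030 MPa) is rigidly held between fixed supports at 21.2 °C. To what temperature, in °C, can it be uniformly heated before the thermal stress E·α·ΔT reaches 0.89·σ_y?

929 °C

E = 109400 MPa = 109.4 GPa.
α = 5.13×10⁻⁶/°F × 9/5 = 9.23×10⁻⁶/K.
E·α·ΔT = 916.7 MPa ⇒ ΔT = 916.7 / (109.4×10³ × 9.23×10⁻⁶) = 907.4 K.
T = 21.2 + 907.4 = 928.6 °C.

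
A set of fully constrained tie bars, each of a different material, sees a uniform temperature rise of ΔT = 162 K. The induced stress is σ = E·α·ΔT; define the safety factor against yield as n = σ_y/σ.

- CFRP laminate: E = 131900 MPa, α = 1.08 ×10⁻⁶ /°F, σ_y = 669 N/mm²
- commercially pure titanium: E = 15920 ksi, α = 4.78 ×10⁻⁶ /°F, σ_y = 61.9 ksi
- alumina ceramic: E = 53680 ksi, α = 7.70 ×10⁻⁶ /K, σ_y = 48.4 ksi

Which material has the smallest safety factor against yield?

With everything in SI (GPa, ×10⁻⁶/K, MPa):
  CFRP laminate: E = 131.9, α = 1.94, σ_y = 669.0 → σ = 41.5 MPa, n = 16.1
  commercially pure titanium: E = 109.8, α = 8.60, σ_y = 426.8 → σ = 153 MPa, n = 2.79
  alumina ceramic: E = 370.1, α = 7.70, σ_y = 333.7 → σ = 462 MPa, n = 0.723
Smallest n: alumina ceramic with n = 0.723.

alumina ceramic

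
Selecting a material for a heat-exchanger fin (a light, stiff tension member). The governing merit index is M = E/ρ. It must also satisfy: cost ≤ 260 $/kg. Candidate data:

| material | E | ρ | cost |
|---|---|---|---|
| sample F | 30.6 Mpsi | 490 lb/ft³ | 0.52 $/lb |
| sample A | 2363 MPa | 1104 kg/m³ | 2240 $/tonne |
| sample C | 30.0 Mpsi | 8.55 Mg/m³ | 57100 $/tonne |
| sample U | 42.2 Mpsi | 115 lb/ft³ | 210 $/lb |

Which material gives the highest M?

Screen on constraints: cost ≤ 260 $/kg. Survivors: sample F, sample A, sample C.
Putting every candidate on a common basis:
  sample F: E = 211.0 GPa, ρ = 7849 kg/m³
  sample A: E = 2.363 GPa, ρ = 1104 kg/m³
  sample C: E = 206.8 GPa, ρ = 8550 kg/m³
  sample F: M = 26.9 MN·m/kg
  sample C: M = 24.2 MN·m/kg
  sample A: M = 2.14 MN·m/kg
Sample F has the largest M.

sample F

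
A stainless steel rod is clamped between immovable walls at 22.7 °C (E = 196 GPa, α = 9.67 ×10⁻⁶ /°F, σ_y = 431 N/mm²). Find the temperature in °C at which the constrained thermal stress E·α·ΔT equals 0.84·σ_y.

α = 9.67×10⁻⁶/°F × 9/5 = 17.4×10⁻⁶/K.
σ_y = 431 N/mm² = 431.0 MPa.
E·α·ΔT = 362.0 MPa ⇒ ΔT = 362.0 / (196.0×10³ × 17.4×10⁻⁶) = 106.1 K.
T = 22.7 + 106.1 = 128.8 °C.

129 °C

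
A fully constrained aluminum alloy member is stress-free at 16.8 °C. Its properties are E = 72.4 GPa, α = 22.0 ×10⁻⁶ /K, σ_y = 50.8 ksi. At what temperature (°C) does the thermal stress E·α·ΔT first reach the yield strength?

σ_y = 50.8 ksi = 350.3 MPa.
E·α·ΔT = 350.3 MPa ⇒ ΔT = 350.3 / (72.40×10³ × 22.0×10⁻⁶) = 219.9 K.
T = 16.8 + 219.9 = 236.7 °C.

237 °C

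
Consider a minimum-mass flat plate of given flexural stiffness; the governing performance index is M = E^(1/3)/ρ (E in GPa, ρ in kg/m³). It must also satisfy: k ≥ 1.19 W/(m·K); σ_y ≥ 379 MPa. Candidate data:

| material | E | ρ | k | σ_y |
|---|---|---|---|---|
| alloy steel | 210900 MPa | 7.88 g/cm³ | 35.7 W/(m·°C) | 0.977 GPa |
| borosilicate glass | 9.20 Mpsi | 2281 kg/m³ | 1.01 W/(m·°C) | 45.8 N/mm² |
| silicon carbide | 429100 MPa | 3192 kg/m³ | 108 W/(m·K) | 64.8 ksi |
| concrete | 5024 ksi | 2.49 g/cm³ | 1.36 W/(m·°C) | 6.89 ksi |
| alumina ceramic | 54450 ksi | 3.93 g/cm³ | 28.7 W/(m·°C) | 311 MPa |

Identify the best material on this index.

Screen on constraints: k ≥ 1.19 W/(m·K); σ_y ≥ 379 MPa. Survivors: alloy steel, silicon carbide.
After converting to SI:
  alloy steel: E = 210.9 GPa, ρ = 7880 kg/m³
  silicon carbide: E = 429.1 GPa, ρ = 3192 kg/m³
  silicon carbide: M = 2.36×10⁻³
  alloy steel: M = 0.755×10⁻³
The maximum is for silicon carbide.

silicon carbide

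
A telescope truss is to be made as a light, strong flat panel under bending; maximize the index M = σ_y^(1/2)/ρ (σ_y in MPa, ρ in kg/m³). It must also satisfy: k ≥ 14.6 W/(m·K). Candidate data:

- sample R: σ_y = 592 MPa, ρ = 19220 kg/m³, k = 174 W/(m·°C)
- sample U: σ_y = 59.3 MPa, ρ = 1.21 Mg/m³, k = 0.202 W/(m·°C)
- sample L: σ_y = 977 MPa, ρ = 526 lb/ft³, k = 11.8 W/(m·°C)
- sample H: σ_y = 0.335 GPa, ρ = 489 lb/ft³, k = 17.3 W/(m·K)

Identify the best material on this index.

sample H

Screen on constraints: k ≥ 14.6 W/(m·K). Survivors: sample R, sample H.
Putting every candidate on a common basis:
  sample R: σ_y = 592.0 MPa, ρ = 19220 kg/m³
  sample H: σ_y = 335.0 MPa, ρ = 7833 kg/m³
  sample H: M = 2.34×10⁻³
  sample R: M = 1.27×10⁻³
Sample H has the largest M.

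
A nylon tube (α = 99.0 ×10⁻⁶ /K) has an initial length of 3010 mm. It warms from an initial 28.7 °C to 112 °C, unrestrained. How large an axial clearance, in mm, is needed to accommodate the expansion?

24.8 mm

ΔT = 112 − 28.7 = 83.30 K.
ΔL = α·L₀·ΔT = 99.0×10⁻⁶ × 3010 mm × 83.30 K = 24.8 mm.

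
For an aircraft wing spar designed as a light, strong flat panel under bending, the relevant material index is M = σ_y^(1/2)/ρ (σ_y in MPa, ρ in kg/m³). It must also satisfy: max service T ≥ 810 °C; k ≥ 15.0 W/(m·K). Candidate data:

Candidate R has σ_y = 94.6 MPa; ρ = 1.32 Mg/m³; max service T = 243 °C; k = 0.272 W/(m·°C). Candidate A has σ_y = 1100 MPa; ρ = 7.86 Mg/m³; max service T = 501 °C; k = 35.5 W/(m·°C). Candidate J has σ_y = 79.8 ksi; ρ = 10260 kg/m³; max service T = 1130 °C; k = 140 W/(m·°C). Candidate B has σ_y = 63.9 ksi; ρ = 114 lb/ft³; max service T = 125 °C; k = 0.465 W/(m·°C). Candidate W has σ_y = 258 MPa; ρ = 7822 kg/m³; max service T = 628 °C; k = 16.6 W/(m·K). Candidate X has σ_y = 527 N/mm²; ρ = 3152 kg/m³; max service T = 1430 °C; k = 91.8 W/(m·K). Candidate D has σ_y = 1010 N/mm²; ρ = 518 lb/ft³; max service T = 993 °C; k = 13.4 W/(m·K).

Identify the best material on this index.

candidate X

Screen on constraints: max service T ≥ 810 °C; k ≥ 15.0 W/(m·K). Survivors: candidate J, candidate X.
Convert each candidate to consistent units, then evaluate M:
  candidate J: σ_y = 550.2 MPa, ρ = 10260 kg/m³
  candidate X: σ_y = 527.0 MPa, ρ = 3152 kg/m³
  candidate X: M = 7.28×10⁻³
  candidate J: M = 2.29×10⁻³
The maximum is for candidate X.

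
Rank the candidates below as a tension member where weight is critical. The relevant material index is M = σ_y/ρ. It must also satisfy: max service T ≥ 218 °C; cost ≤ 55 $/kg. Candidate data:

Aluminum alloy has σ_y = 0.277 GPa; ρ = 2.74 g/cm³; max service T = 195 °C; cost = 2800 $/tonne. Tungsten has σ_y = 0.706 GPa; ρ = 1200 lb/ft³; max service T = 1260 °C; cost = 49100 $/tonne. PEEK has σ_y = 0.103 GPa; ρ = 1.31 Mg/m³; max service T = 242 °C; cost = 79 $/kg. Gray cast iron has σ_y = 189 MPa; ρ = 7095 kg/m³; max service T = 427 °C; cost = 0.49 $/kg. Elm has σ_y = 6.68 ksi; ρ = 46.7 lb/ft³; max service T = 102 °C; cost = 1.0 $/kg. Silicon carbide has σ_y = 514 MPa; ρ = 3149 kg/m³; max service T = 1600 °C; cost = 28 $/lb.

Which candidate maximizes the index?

tungsten

Screen on constraints: max service T ≥ 218 °C; cost ≤ 55 $/kg. Survivors: tungsten, gray cast iron.
In SI units:
  tungsten: σ_y = 706.0 MPa, ρ = 19220 kg/m³
  gray cast iron: σ_y = 189.0 MPa, ρ = 7095 kg/m³
  tungsten: M = 36.7 kN·m/kg
  gray cast iron: M = 26.6 kN·m/kg
The maximum is for tungsten.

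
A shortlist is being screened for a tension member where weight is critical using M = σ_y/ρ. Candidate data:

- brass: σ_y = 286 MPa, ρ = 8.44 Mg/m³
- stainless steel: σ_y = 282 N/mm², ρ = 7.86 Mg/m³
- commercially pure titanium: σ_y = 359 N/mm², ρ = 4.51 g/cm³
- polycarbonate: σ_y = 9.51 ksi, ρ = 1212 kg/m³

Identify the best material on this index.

commercially pure titanium

Convert each candidate to consistent units, then evaluate M:
  brass: σ_y = 286.0 MPa, ρ = 8440 kg/m³
  stainless steel: σ_y = 282.0 MPa, ρ = 7860 kg/m³
  commercially pure titanium: σ_y = 359.0 MPa, ρ = 4510 kg/m³
  polycarbonate: σ_y = 65.57 MPa, ρ = 1212 kg/m³
  commercially pure titanium: M = 79.6 kN·m/kg
  polycarbonate: M = 54.1 kN·m/kg
  stainless steel: M = 35.9 kN·m/kg
  brass: M = 33.9 kN·m/kg
Commercially pure titanium has the largest M.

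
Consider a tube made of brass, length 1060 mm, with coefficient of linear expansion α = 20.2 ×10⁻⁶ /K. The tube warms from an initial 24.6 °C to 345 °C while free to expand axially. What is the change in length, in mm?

ΔT = 345 − 24.6 = 320.4 K.
ΔL = α·L₀·ΔT = 20.2×10⁻⁶ × 1060 mm × 320.4 K = 6.86 mm.

6.86 mm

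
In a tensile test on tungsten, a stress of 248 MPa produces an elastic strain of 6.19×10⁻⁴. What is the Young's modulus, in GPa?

401 GPa

E = σ/ε = 248 MPa / 6.19×10⁻⁴ = 400600 MPa = 401 GPa.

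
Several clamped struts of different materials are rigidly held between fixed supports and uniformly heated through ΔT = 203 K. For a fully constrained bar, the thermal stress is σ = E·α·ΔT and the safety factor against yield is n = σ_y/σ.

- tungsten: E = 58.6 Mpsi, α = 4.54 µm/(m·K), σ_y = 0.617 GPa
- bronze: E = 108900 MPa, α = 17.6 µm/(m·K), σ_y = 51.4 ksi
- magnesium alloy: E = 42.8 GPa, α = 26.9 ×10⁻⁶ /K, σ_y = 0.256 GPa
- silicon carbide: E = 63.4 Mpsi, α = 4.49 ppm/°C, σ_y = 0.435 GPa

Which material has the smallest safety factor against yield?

Per material, after unit conversion:
  tungsten: E = 404.0, α = 4.54, σ_y = 617.0 → σ = 372 MPa, n = 1.66
  bronze: E = 108.9, α = 17.6, σ_y = 354.4 → σ = 389 MPa, n = 0.911
  magnesium alloy: E = 42.80, α = 26.9, σ_y = 256.0 → σ = 234 MPa, n = 1.10
  silicon carbide: E = 437.1, α = 4.49, σ_y = 435.0 → σ = 398 MPa, n = 1.09
The minimum is bronze at n = 0.911.

bronze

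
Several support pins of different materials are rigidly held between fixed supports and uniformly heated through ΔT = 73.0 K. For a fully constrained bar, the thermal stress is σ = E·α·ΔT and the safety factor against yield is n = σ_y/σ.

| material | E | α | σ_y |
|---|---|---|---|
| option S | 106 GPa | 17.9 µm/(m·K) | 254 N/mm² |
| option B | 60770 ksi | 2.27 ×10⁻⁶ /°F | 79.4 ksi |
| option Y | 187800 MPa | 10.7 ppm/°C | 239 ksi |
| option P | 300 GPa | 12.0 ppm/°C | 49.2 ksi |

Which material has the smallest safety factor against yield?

In consistent units (E in GPa, α in ×10⁻⁶/K, σ_y in MPa):
  option S: E = 106.0, α = 17.9, σ_y = 254.0 → σ = 139 MPa, n = 1.83
  option B: E = 419.0, α = 4.09, σ_y = 547.4 → σ = 125 MPa, n = 4.38
  option Y: E = 187.8, α = 10.7, σ_y = 1648 → σ = 147 MPa, n = 11.2
  option P: E = 300.0, α = 12.0, σ_y = 339.2 → σ = 263 MPa, n = 1.29
Smallest n: option P with n = 1.29.

option P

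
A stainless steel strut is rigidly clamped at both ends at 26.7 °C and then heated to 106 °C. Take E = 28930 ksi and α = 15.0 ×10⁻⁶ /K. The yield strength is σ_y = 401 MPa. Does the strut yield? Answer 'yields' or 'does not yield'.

does not yield

E = 28930 ksi = 199.5 GPa.
ΔT = 79.30 K. Constrained thermal stress σ = E·α·ΔT = 199.5×10³ MPa × 15.0×10⁻⁶ × 79.30 = 237 MPa (compressive).
Compare to σ_y = 401 MPa: σ < σ_y, so it does not yield.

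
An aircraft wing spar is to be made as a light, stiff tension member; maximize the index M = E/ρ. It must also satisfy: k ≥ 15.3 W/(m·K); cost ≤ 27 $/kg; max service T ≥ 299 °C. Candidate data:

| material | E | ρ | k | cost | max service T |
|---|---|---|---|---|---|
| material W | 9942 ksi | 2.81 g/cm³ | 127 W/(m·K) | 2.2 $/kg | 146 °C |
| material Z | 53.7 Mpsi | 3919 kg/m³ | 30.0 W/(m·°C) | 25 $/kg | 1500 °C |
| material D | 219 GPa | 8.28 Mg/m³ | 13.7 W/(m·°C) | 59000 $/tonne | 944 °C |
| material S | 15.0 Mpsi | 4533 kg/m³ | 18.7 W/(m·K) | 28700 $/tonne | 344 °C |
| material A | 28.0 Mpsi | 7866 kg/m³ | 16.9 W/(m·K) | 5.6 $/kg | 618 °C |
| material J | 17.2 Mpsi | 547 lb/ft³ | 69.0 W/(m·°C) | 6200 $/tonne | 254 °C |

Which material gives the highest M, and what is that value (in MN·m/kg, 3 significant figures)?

material Z, M = 94.5 MN·m/kg

Screen on constraints: k ≥ 15.3 W/(m·K); cost ≤ 27 $/kg; max service T ≥ 299 °C. Survivors: material Z, material A.
In SI units:
  material Z: E = 370.2 GPa, ρ = 3919 kg/m³
  material A: E = 193.1 GPa, ρ = 7866 kg/m³
  material Z: M = 94.5 MN·m/kg
  material A: M = 24.5 MN·m/kg
Material Z ranks first.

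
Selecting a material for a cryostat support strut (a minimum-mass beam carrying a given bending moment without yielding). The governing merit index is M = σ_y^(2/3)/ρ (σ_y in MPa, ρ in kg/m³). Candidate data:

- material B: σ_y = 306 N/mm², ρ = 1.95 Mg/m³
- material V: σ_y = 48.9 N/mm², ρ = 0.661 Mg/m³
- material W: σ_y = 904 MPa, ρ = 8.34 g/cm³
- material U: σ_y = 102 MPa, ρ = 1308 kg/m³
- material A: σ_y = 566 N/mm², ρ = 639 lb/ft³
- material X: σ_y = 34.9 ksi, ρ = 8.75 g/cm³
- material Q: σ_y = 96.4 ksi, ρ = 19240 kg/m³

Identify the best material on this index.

Normalizing units and computing the index:
  material B: σ_y = 306.0 MPa, ρ = 1950 kg/m³
  material V: σ_y = 48.90 MPa, ρ = 661.0 kg/m³
  material W: σ_y = 904.0 MPa, ρ = 8340 kg/m³
  material U: σ_y = 102.0 MPa, ρ = 1308 kg/m³
  material A: σ_y = 566.0 MPa, ρ = 10240 kg/m³
  material X: σ_y = 240.6 MPa, ρ = 8750 kg/m³
  material Q: σ_y = 664.7 MPa, ρ = 19240 kg/m³
  material B: M = 23.3×10⁻³
  material V: M = 20.2×10⁻³
  material U: M = 16.7×10⁻³
  material W: M = 11.2×10⁻³
  material A: M = 6.68×10⁻³
  material X: M = 4.42×10⁻³
  material Q: M = 3.96×10⁻³
Material B has the largest M.

material B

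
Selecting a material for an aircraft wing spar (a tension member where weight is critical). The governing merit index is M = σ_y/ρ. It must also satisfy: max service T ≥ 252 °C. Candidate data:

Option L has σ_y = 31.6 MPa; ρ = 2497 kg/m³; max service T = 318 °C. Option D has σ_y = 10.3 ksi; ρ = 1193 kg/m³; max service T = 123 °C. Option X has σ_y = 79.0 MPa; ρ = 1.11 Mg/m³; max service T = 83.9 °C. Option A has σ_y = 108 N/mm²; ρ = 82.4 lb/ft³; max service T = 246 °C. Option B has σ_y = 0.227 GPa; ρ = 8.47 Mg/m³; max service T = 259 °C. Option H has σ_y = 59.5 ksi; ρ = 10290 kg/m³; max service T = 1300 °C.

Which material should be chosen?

option H

Screen on constraints: max service T ≥ 252 °C. Survivors: option L, option B, option H.
Normalizing units and computing the index:
  option L: σ_y = 31.60 MPa, ρ = 2497 kg/m³
  option B: σ_y = 227.0 MPa, ρ = 8470 kg/m³
  option H: σ_y = 410.2 MPa, ρ = 10290 kg/m³
  option H: M = 39.9 kN·m/kg
  option B: M = 26.8 kN·m/kg
  option L: M = 12.7 kN·m/kg
The maximum is for option H.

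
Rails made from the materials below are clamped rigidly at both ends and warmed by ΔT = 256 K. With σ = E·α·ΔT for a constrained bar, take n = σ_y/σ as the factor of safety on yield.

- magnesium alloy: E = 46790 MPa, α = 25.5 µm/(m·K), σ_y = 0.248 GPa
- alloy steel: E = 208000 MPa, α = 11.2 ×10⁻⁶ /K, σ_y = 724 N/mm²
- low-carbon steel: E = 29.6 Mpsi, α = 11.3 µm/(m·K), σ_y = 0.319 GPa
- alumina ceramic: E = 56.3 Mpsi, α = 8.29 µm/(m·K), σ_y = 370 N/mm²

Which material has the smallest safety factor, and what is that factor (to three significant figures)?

With everything in SI (GPa, ×10⁻⁶/K, MPa):
  magnesium alloy: E = 46.79, α = 25.5, σ_y = 248.0 → σ = 305 MPa, n = 0.812
  alloy steel: E = 208.0, α = 11.2, σ_y = 724.0 → σ = 596 MPa, n = 1.21
  low-carbon steel: E = 204.1, α = 11.3, σ_y = 319.0 → σ = 590 MPa, n = 0.540
  alumina ceramic: E = 388.2, α = 8.29, σ_y = 370.0 → σ = 824 MPa, n = 0.449
The minimum is alumina ceramic at n = 0.449.

alumina ceramic, n = 0.449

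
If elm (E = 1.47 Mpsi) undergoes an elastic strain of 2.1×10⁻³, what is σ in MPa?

E = 1.47 Mpsi = 10.14 GPa.
σ = E·ε = 10140 MPa × 2.1×10⁻³ = 21.3 MPa.

21.3 MPa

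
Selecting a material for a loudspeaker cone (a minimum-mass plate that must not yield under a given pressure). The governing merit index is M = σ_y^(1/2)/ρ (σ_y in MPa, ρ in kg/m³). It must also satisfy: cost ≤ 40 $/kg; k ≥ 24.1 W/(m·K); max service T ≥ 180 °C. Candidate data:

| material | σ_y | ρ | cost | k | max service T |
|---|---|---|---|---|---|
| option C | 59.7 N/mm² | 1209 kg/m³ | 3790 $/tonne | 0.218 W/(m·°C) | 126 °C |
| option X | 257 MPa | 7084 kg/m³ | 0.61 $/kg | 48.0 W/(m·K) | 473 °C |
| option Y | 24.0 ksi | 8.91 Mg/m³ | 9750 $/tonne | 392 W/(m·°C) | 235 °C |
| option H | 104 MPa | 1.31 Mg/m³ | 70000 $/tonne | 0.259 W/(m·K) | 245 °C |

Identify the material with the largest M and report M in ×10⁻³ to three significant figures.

Screen on constraints: cost ≤ 40 $/kg; k ≥ 24.1 W/(m·K); max service T ≥ 180 °C. Survivors: option X, option Y.
Normalizing units and computing the index:
  option X: σ_y = 257.0 MPa, ρ = 7084 kg/m³
  option Y: σ_y = 165.5 MPa, ρ = 8910 kg/m³
  option X: M = 2.26×10⁻³
  option Y: M = 1.44×10⁻³
Option X has the largest M.

option X, M = 2.26×10⁻³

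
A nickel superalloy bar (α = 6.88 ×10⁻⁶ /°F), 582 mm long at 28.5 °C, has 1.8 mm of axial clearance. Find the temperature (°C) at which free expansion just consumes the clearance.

α = 6.88×10⁻⁶/°F × 9/5 = 12.4×10⁻⁶/K.
α·L₀·ΔT = 1.8 mm ⇒ ΔT = 1.8 / (12.4×10⁻⁶ × 582.0) = 249.7 K.
T = 28.5 + 249.7 = 278.2 °C.

278 °C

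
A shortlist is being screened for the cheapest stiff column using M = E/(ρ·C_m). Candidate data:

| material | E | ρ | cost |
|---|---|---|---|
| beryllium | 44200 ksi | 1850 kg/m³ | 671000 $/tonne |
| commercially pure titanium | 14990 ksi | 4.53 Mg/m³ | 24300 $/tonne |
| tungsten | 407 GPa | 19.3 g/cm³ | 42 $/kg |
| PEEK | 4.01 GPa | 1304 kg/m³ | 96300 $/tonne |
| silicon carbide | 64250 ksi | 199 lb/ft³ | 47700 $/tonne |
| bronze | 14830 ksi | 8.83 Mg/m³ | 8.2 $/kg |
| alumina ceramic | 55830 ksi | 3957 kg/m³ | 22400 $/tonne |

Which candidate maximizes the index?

Convert each candidate to consistent units, then evaluate M:
  beryllium: E = 304.7 GPa, ρ = 1850 kg/m³, cost = 671.0 $/kg
  commercially pure titanium: E = 103.4 GPa, ρ = 4530 kg/m³, cost = 24.30 $/kg
  tungsten: E = 407.0 GPa, ρ = 19300 kg/m³, cost = 42.00 $/kg
  PEEK: E = 4.010 GPa, ρ = 1304 kg/m³, cost = 96.30 $/kg
  silicon carbide: E = 443.0 GPa, ρ = 3188 kg/m³, cost = 47.70 $/kg
  bronze: E = 102.2 GPa, ρ = 8830 kg/m³, cost = 8.200 $/kg
  alumina ceramic: E = 384.9 GPa, ρ = 3957 kg/m³, cost = 22.40 $/kg
  alumina ceramic: M = 4.34 MN·m per $
  silicon carbide: M = 2.91 MN·m per $
  bronze: M = 1.41 MN·m per $
  commercially pure titanium: M = 0.939 MN·m per $
  tungsten: M = 0.502 MN·m per $
  beryllium: M = 0.245 MN·m per $
  PEEK: M = 0.0319 MN·m per $
Alumina ceramic has the largest M.

alumina ceramic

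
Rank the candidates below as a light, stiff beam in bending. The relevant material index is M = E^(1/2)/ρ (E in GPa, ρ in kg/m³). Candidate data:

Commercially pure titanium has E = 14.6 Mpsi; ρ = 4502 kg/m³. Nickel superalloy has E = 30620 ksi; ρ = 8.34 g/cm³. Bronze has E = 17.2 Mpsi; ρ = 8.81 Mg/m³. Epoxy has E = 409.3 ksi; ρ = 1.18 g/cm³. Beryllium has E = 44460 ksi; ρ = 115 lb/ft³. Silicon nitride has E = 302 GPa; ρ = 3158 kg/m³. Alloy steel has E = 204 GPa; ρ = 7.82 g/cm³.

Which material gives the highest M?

beryllium

Convert each candidate to consistent units, then evaluate M:
  commercially pure titanium: E = 100.7 GPa, ρ = 4502 kg/m³
  nickel superalloy: E = 211.1 GPa, ρ = 8340 kg/m³
  bronze: E = 118.6 GPa, ρ = 8810 kg/m³
  epoxy: E = 2.822 GPa, ρ = 1180 kg/m³
  beryllium: E = 306.5 GPa, ρ = 1842 kg/m³
  silicon nitride: E = 302.0 GPa, ρ = 3158 kg/m³
  alloy steel: E = 204.0 GPa, ρ = 7820 kg/m³
  beryllium: M = 9.50×10⁻³
  silicon nitride: M = 5.50×10⁻³
  commercially pure titanium: M = 2.23×10⁻³
  alloy steel: M = 1.83×10⁻³
  nickel superalloy: M = 1.74×10⁻³
  epoxy: M = 1.42×10⁻³
  bronze: M = 1.24×10⁻³
The maximum is for beryllium.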